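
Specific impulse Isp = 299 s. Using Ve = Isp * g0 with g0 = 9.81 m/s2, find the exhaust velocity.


Ve = Isp * g0 = 299 * 9.81 = 2933.2 m/s

2933.2 m/s


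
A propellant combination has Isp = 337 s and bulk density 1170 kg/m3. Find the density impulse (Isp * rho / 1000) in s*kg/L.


rho*Isp = 337 * 1170 / 1000 = 394 s*kg/L

394 s*kg/L


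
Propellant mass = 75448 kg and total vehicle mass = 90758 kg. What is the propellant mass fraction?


PMF = 75448 / 90758 = 0.831

0.831


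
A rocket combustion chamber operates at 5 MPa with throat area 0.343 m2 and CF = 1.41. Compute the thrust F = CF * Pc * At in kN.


F = 1.41 * 5e6 * 0.343 = 2.4182e+06 N = 2418.2 kN

2418.2 kN


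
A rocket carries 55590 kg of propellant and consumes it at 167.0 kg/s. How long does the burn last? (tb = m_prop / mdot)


tb = 55590 / 167.0 = 332.9 s

332.9 s


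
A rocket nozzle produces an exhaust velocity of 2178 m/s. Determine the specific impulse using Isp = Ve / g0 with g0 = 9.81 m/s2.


Isp = Ve / g0 = 2178 / 9.81 = 222.0 s

222.0 s


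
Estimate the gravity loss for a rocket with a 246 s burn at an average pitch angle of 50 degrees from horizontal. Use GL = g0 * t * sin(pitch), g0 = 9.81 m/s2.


GL = 9.81 * 246 * sin(50 deg) = 1849 m/s

1849 m/s


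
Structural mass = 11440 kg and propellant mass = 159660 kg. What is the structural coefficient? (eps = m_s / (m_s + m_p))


eps = 11440 / (11440 + 159660) = 0.0669

0.0669


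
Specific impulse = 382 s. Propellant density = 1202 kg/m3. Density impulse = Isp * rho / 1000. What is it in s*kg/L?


rho*Isp = 382 * 1202 / 1000 = 459 s*kg/L

459 s*kg/L


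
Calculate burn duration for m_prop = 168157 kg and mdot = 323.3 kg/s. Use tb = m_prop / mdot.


tb = 168157 / 323.3 = 520.1 s

520.1 s


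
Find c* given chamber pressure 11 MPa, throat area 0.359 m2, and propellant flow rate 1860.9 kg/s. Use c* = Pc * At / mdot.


c* = 11e6 * 0.359 / 1860.9 = 2122 m/s

2122 m/s


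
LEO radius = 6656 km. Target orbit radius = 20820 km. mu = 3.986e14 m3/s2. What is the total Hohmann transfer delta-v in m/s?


V1 = sqrt(mu/r1) = 7738.59 m/s
dV1 = V1*(sqrt(2*r2/(r1+r2)) - 1) = 1788.07 m/s
V2 = sqrt(mu/r2) = 4375.51 m/s
dV2 = V2*(1 - sqrt(2*r1/(r1+r2))) = 1329.9 m/s
Total dV = 3118 m/s

3118 m/s


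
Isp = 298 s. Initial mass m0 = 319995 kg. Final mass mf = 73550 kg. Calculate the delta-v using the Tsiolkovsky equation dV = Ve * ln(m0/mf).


Ve = 298 * 9.81 = 2923.38 m/s
dV = 2923.38 * ln(319995/73550) = 4298 m/s

4298 m/s


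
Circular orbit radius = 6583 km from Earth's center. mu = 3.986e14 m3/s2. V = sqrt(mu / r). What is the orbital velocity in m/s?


V = sqrt(3.986e14 / 6583000) = 7781 m/s

7781 m/s


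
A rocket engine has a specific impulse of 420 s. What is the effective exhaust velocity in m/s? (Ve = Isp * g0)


Ve = Isp * g0 = 420 * 9.81 = 4120.2 m/s

4120.2 m/s


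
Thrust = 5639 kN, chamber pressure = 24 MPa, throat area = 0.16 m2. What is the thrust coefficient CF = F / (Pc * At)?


CF = 5639000 / (24e6 * 0.16) = 1.47

1.47


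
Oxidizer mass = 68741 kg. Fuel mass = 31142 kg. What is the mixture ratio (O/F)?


MR = 68741 / 31142 = 2.21

2.21


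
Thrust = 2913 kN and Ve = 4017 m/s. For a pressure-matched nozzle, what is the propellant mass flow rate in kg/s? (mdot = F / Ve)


mdot = F / Ve = 2913000 / 4017 = 725.2 kg/s

725.2 kg/s


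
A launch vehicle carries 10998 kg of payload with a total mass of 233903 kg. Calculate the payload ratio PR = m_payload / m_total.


PR = 10998 / 233903 = 0.047

0.047


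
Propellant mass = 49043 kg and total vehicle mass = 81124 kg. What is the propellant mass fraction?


PMF = 49043 / 81124 = 0.605

0.605


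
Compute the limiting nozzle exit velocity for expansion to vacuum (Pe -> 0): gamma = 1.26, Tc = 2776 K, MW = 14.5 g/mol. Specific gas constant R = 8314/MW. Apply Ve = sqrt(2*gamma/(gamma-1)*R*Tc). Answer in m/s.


R = 8314 / 14.5 = 573.38 J/(kg.K)
Ve = sqrt(2 * 1.26 / (1.26 - 1) * 573.38 * 2776) = 3928 m/s

3928 m/s


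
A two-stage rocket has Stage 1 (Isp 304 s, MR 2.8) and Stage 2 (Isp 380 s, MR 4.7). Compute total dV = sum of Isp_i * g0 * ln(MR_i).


dV1 = 304 * 9.81 * ln(2.8) = 3070.6 m/s
dV2 = 380 * 9.81 * ln(4.7) = 5769.0 m/s
Total dV = 3070.6 + 5769.0 = 8839.6 m/s ~ 8840 m/s

8840 m/s


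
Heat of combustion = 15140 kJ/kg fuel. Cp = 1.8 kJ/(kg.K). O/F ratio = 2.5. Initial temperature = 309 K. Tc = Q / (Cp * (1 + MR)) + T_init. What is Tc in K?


Tc = 15140 / (1.8 * (1 + 2.5)) + 309 = 2712 K

2712 K


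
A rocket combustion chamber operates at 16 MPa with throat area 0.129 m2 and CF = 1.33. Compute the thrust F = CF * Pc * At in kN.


F = 1.33 * 16e6 * 0.129 = 2.7451e+06 N = 2745.1 kN

2745.1 kN


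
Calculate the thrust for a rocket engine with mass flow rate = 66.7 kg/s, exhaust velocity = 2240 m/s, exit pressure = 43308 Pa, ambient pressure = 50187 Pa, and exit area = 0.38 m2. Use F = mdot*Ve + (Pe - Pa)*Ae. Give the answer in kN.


F = 66.7 * 2240 + (43308 - 50187) * 0.38 = 146794.0 N = 146.8 kN

146.8 kN


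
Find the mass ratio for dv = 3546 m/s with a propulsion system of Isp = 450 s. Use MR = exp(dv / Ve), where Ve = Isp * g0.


Ve = 450 * 9.81 = 4414.5 m/s
MR = exp(3546 / 4414.5) = 2.233

2.233


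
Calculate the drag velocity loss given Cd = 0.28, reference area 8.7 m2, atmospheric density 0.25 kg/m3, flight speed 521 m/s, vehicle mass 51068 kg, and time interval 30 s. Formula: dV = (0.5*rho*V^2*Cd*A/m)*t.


D = 0.5 * 0.25 * 521^2 * 0.28 * 8.7 = 82653.78 N
a = 82653.78 / 51068 = 1.6185 m/s2
dV = 1.6185 * 30 = 48.6 m/s

48.6 m/s


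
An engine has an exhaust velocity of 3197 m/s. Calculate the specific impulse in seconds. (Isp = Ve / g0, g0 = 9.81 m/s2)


Isp = Ve / g0 = 3197 / 9.81 = 325.9 s

325.9 s


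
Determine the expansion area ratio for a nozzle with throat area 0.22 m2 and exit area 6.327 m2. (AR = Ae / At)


AR = 6.327 / 0.22 = 28.8

28.8


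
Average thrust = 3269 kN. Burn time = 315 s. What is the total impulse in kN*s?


It = 3269 * 315 = 1029735 kN*s

1029735 kN*s


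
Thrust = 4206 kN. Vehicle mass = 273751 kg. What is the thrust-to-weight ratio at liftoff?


TWR = 4206000 / (273751 * 9.81) = 1.57

1.57


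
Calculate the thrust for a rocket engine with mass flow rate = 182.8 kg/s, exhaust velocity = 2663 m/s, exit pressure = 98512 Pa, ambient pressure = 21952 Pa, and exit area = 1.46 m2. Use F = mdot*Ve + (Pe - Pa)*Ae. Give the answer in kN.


F = 182.8 * 2663 + (98512 - 21952) * 1.46 = 598574.0 N = 598.6 kN

598.6 kN


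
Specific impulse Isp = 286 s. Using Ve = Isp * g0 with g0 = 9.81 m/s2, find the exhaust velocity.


Ve = Isp * g0 = 286 * 9.81 = 2805.7 m/s

2805.7 m/s


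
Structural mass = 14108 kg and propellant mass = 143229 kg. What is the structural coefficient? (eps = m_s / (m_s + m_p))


eps = 14108 / (14108 + 143229) = 0.0897

0.0897


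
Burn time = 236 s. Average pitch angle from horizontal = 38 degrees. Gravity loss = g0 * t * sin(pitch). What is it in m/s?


GL = 9.81 * 236 * sin(38 deg) = 1425 m/s

1425 m/s


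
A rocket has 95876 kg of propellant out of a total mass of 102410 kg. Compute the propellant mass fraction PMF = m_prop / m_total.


PMF = 95876 / 102410 = 0.936

0.936


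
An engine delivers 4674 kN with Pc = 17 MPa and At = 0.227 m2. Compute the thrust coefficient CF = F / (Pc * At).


CF = 4674000 / (17e6 * 0.227) = 1.21

1.21


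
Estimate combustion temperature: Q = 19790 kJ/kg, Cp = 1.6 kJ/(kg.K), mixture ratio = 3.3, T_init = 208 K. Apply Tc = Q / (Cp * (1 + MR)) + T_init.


Tc = 19790 / (1.6 * (1 + 3.3)) + 208 = 3084 K

3084 K


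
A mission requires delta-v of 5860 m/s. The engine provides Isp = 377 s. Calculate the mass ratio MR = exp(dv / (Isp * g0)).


Ve = 377 * 9.81 = 3698.37 m/s
MR = exp(5860 / 3698.37) = 4.877

4.877


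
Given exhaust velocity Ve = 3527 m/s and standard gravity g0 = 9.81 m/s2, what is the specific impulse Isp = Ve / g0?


Isp = Ve / g0 = 3527 / 9.81 = 359.5 s

359.5 s


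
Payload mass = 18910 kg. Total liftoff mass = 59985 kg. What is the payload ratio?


PR = 18910 / 59985 = 0.3152

0.3152


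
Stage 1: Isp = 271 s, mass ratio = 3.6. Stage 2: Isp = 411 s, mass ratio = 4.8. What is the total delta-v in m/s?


dV1 = 271 * 9.81 * ln(3.6) = 3405.4 m/s
dV2 = 411 * 9.81 * ln(4.8) = 6324.5 m/s
Total dV = 3405.4 + 6324.5 = 9729.9 m/s ~ 9730 m/s

9730 m/s


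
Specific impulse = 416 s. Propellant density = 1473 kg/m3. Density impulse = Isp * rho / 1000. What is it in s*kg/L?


rho*Isp = 416 * 1473 / 1000 = 613 s*kg/L

613 s*kg/L


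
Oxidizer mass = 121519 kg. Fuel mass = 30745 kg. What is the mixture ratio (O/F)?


MR = 121519 / 30745 = 3.95

3.95


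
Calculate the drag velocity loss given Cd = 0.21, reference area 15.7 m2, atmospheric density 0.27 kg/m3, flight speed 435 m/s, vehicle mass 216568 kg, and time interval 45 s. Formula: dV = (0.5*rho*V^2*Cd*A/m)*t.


D = 0.5 * 0.27 * 435^2 * 0.21 * 15.7 = 84223.1 N
a = 84223.1 / 216568 = 0.3889 m/s2
dV = 0.3889 * 45 = 17.5 m/s

17.5 m/s


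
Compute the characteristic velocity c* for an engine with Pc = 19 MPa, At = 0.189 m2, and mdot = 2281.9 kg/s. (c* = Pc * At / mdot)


c* = 19e6 * 0.189 / 2281.9 = 1574 m/s

1574 m/s


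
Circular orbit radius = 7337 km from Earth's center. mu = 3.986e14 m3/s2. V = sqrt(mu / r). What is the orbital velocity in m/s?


V = sqrt(3.986e14 / 7337000) = 7371 m/s

7371 m/s


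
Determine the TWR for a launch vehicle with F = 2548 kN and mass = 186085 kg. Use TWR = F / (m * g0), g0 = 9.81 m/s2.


TWR = 2548000 / (186085 * 9.81) = 1.4

1.4


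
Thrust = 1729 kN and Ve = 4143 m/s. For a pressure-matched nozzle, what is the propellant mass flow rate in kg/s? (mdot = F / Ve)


mdot = F / Ve = 1729000 / 4143 = 417.3 kg/s

417.3 kg/s


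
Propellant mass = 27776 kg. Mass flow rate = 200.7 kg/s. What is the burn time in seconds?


tb = 27776 / 200.7 = 138.4 s

138.4 s


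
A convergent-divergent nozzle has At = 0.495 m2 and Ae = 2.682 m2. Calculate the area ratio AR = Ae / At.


AR = 2.682 / 0.495 = 5.4

5.4


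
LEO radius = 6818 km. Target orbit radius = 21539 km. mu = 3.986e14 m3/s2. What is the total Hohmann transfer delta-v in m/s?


V1 = sqrt(mu/r1) = 7646.1 m/s
dV1 = V1*(sqrt(2*r2/(r1+r2)) - 1) = 1777.95 m/s
V2 = sqrt(mu/r2) = 4301.86 m/s
dV2 = V2*(1 - sqrt(2*r1/(r1+r2))) = 1318.75 m/s
Total dV = 3097 m/s

3097 m/s


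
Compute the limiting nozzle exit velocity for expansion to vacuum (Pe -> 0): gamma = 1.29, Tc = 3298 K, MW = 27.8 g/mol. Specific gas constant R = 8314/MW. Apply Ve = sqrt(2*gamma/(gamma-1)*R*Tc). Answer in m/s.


R = 8314 / 27.8 = 299.06 J/(kg.K)
Ve = sqrt(2 * 1.29 / (1.29 - 1) * 299.06 * 3298) = 2962 m/s

2962 m/s


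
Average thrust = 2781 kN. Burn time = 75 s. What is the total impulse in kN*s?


It = 2781 * 75 = 208575 kN*s

208575 kN*s


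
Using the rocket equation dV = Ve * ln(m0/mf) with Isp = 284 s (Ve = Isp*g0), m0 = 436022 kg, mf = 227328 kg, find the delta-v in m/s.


Ve = 284 * 9.81 = 2786.04 m/s
dV = 2786.04 * ln(436022/227328) = 1815 m/s

1815 m/s


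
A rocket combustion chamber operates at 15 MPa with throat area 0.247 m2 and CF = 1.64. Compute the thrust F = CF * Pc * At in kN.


F = 1.64 * 15e6 * 0.247 = 6.0762e+06 N = 6076.2 kN

6076.2 kN


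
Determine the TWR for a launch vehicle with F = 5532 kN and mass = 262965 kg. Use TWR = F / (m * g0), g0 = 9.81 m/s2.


TWR = 5532000 / (262965 * 9.81) = 2.14

2.14


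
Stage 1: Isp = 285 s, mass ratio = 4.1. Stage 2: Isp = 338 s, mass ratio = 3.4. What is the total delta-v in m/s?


dV1 = 285 * 9.81 * ln(4.1) = 3944.9 m/s
dV2 = 338 * 9.81 * ln(3.4) = 4057.8 m/s
Total dV = 3944.9 + 4057.8 = 8002.7 m/s ~ 8003 m/s

8003 m/s


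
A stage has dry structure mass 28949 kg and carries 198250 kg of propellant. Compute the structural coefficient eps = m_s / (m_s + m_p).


eps = 28949 / (28949 + 198250) = 0.1274

0.1274


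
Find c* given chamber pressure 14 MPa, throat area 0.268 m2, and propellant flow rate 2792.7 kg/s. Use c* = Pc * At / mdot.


c* = 14e6 * 0.268 / 2792.7 = 1344 m/s

1344 m/s


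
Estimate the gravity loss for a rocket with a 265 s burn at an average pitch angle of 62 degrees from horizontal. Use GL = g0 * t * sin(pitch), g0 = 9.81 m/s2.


GL = 9.81 * 265 * sin(62 deg) = 2295 m/s

2295 m/s


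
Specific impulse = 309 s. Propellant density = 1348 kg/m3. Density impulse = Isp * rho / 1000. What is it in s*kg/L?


rho*Isp = 309 * 1348 / 1000 = 417 s*kg/L

417 s*kg/L


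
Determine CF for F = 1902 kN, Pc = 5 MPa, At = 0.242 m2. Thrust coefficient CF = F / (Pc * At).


CF = 1902000 / (5e6 * 0.242) = 1.57

1.57


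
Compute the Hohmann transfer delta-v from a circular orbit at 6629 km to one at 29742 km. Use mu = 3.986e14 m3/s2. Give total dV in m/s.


V1 = sqrt(mu/r1) = 7754.34 m/s
dV1 = V1*(sqrt(2*r2/(r1+r2)) - 1) = 2162.36 m/s
V2 = sqrt(mu/r2) = 3660.86 m/s
dV2 = V2*(1 - sqrt(2*r1/(r1+r2))) = 1450.6 m/s
Total dV = 3613 m/s

3613 m/s


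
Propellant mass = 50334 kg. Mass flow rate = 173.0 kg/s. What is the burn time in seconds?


tb = 50334 / 173.0 = 290.9 s

290.9 s


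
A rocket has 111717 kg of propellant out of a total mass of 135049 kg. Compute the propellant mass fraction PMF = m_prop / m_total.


PMF = 111717 / 135049 = 0.827

0.827


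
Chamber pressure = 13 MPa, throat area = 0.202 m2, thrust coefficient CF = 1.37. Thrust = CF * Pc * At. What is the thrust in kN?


F = 1.37 * 13e6 * 0.202 = 3.5976e+06 N = 3597.6 kN

3597.6 kN


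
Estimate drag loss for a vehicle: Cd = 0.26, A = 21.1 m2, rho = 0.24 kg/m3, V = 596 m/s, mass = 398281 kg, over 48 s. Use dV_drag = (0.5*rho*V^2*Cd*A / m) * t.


D = 0.5 * 0.24 * 596^2 * 0.26 * 21.1 = 233845.8 N
a = 233845.8 / 398281 = 0.5871 m/s2
dV = 0.5871 * 48 = 28.2 m/s

28.2 m/s


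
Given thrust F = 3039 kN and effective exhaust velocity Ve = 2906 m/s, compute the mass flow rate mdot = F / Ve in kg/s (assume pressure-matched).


mdot = F / Ve = 3039000 / 2906 = 1045.8 kg/s

1045.8 kg/s


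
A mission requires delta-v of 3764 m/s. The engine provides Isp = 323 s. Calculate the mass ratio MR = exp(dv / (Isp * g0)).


Ve = 323 * 9.81 = 3168.63 m/s
MR = exp(3764 / 3168.63) = 3.28

3.28


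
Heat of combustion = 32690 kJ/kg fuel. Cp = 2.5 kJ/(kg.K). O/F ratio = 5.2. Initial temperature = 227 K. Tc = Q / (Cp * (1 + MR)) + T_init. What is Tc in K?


Tc = 32690 / (2.5 * (1 + 5.2)) + 227 = 2336 K

2336 K


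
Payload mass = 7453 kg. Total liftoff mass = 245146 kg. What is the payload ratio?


PR = 7453 / 245146 = 0.0304

0.0304


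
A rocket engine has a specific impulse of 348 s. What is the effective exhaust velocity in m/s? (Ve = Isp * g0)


Ve = Isp * g0 = 348 * 9.81 = 3413.9 m/s

3413.9 m/s


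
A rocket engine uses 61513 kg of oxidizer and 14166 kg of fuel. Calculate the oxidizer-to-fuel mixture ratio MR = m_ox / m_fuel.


MR = 61513 / 14166 = 4.34

4.34


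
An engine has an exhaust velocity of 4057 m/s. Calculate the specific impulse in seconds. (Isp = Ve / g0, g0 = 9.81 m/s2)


Isp = Ve / g0 = 4057 / 9.81 = 413.6 s

413.6 s


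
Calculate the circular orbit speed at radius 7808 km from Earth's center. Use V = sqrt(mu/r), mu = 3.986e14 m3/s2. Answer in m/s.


V = sqrt(3.986e14 / 7808000) = 7145 m/s

7145 m/s


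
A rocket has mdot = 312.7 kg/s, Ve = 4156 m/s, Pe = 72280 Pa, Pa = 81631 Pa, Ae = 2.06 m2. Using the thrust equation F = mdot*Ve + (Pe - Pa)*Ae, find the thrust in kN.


F = 312.7 * 4156 + (72280 - 81631) * 2.06 = 1.2803e+06 N = 1280.3 kN

1280.3 kN


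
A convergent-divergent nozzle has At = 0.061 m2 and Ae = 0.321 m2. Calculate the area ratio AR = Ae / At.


AR = 0.321 / 0.061 = 5.3

5.3


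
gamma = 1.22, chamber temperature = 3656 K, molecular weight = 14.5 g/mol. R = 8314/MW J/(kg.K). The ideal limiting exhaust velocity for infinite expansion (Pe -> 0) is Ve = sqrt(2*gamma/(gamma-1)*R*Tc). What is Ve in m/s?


R = 8314 / 14.5 = 573.38 J/(kg.K)
Ve = sqrt(2 * 1.22 / (1.22 - 1) * 573.38 * 3656) = 4822 m/s

4822 m/s


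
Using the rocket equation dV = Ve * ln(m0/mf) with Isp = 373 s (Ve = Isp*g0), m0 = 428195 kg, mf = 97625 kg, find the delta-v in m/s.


Ve = 373 * 9.81 = 3659.13 m/s
dV = 3659.13 * ln(428195/97625) = 5410 m/s

5410 m/s


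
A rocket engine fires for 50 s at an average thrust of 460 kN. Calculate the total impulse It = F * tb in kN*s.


It = 460 * 50 = 23000 kN*s

23000 kN*s


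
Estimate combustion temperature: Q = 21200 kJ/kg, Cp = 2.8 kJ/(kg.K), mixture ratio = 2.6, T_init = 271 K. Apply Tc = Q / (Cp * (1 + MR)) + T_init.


Tc = 21200 / (2.8 * (1 + 2.6)) + 271 = 2374 K

2374 K


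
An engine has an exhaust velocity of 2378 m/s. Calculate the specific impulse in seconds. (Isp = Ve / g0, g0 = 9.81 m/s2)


Isp = Ve / g0 = 2378 / 9.81 = 242.4 s

242.4 s


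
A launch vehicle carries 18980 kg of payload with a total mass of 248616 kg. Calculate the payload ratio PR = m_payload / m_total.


PR = 18980 / 248616 = 0.0763

0.0763


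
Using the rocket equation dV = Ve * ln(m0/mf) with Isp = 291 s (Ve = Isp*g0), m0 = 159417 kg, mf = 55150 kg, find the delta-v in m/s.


Ve = 291 * 9.81 = 2854.71 m/s
dV = 2854.71 * ln(159417/55150) = 3030 m/s

3030 m/s


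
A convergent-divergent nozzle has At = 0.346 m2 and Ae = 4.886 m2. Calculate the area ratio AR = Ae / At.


AR = 4.886 / 0.346 = 14.1

14.1


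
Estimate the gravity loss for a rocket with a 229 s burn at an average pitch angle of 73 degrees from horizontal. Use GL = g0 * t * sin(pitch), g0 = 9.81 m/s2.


GL = 9.81 * 229 * sin(73 deg) = 2148 m/s

2148 m/s


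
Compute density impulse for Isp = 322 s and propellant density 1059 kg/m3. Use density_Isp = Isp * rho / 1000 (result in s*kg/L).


rho*Isp = 322 * 1059 / 1000 = 341 s*kg/L

341 s*kg/L


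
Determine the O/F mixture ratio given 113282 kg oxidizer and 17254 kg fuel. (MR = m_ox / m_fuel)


MR = 113282 / 17254 = 6.57

6.57


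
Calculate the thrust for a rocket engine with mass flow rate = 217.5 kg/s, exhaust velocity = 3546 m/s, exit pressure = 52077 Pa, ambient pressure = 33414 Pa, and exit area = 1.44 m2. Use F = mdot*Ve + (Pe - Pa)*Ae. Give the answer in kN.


F = 217.5 * 3546 + (52077 - 33414) * 1.44 = 798130.0 N = 798.1 kN

798.1 kN


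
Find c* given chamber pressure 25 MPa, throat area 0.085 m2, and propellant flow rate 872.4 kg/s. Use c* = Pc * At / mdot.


c* = 25e6 * 0.085 / 872.4 = 2436 m/s

2436 m/s


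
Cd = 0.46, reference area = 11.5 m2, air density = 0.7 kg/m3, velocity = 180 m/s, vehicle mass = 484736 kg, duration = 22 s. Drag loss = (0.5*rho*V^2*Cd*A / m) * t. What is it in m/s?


D = 0.5 * 0.7 * 180^2 * 0.46 * 11.5 = 59988.6 N
a = 59988.6 / 484736 = 0.1238 m/s2
dV = 0.1238 * 22 = 2.7 m/s

2.7 m/s


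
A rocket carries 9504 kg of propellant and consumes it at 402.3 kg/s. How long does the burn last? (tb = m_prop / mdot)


tb = 9504 / 402.3 = 23.6 s

23.6 s


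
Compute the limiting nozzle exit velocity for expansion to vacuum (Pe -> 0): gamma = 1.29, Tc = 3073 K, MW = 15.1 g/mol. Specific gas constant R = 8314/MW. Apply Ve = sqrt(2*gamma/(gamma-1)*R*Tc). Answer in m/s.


R = 8314 / 15.1 = 550.6 J/(kg.K)
Ve = sqrt(2 * 1.29 / (1.29 - 1) * 550.6 * 3073) = 3880 m/s

3880 m/s


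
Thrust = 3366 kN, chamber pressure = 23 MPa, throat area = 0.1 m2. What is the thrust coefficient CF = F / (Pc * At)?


CF = 3366000 / (23e6 * 0.1) = 1.46

1.46


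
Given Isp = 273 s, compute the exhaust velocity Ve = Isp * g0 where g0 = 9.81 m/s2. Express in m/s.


Ve = Isp * g0 = 273 * 9.81 = 2678.1 m/s

2678.1 m/s


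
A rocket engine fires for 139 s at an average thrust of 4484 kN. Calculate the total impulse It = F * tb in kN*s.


It = 4484 * 139 = 623276 kN*s

623276 kN*s


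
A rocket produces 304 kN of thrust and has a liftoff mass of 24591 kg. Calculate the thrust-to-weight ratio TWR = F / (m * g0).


TWR = 304000 / (24591 * 9.81) = 1.26

1.26


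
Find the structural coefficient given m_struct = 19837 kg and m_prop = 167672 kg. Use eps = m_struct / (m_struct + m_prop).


eps = 19837 / (19837 + 167672) = 0.1058

0.1058


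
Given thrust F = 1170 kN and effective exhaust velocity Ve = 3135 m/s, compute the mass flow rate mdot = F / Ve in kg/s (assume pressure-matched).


mdot = F / Ve = 1170000 / 3135 = 373.2 kg/s

373.2 kg/s


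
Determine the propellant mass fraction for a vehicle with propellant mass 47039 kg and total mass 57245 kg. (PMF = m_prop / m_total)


PMF = 47039 / 57245 = 0.822

0.822


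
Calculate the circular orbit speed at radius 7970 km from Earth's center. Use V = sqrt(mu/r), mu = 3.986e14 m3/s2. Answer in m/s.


V = sqrt(3.986e14 / 7970000) = 7072 m/s

7072 m/s


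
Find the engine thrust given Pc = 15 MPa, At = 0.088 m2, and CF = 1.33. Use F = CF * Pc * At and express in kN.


F = 1.33 * 15e6 * 0.088 = 1.7556e+06 N = 1755.6 kN

1755.6 kN


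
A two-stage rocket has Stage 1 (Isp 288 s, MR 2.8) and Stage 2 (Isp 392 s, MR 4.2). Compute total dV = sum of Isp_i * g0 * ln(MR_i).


dV1 = 288 * 9.81 * ln(2.8) = 2909.0 m/s
dV2 = 392 * 9.81 * ln(4.2) = 5518.6 m/s
Total dV = 2909.0 + 5518.6 = 8427.6 m/s ~ 8428 m/s

8428 m/s


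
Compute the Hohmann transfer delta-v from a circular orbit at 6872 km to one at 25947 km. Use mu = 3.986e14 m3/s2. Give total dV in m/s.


V1 = sqrt(mu/r1) = 7616.0 m/s
dV1 = V1*(sqrt(2*r2/(r1+r2)) - 1) = 1960.85 m/s
V2 = sqrt(mu/r2) = 3919.45 m/s
dV2 = V2*(1 - sqrt(2*r1/(r1+r2))) = 1383.04 m/s
Total dV = 3344 m/s

3344 m/s


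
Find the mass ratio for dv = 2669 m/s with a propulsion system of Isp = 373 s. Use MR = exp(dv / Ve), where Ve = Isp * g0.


Ve = 373 * 9.81 = 3659.13 m/s
MR = exp(2669 / 3659.13) = 2.074

2.074


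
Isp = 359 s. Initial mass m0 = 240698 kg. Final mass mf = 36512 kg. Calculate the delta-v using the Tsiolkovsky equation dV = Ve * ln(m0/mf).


Ve = 359 * 9.81 = 3521.79 m/s
dV = 3521.79 * ln(240698/36512) = 6642 m/s

6642 m/s


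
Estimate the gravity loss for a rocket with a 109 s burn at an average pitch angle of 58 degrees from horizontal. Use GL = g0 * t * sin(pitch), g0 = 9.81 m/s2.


GL = 9.81 * 109 * sin(58 deg) = 907 m/s

907 m/s


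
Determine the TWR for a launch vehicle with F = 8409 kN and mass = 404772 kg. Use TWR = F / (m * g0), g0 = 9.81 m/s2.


TWR = 8409000 / (404772 * 9.81) = 2.12

2.12


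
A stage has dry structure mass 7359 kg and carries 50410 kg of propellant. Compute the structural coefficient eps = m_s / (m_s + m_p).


eps = 7359 / (7359 + 50410) = 0.1274

0.1274


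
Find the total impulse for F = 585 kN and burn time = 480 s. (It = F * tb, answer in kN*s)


It = 585 * 480 = 280800 kN*s

280800 kN*s


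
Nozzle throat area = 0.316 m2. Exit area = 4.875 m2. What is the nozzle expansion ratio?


AR = 4.875 / 0.316 = 15.4

15.4


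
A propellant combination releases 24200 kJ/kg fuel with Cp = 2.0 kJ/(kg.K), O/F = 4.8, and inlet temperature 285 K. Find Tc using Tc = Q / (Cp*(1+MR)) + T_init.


Tc = 24200 / (2.0 * (1 + 4.8)) + 285 = 2371 K

2371 K


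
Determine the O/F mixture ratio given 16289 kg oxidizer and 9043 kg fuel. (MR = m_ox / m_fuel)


MR = 16289 / 9043 = 1.8

1.8


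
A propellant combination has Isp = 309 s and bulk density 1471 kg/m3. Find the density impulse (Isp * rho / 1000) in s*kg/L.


rho*Isp = 309 * 1471 / 1000 = 455 s*kg/L

455 s*kg/L


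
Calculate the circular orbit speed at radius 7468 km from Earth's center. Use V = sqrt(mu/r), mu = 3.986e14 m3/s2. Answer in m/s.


V = sqrt(3.986e14 / 7468000) = 7306 m/s

7306 m/s


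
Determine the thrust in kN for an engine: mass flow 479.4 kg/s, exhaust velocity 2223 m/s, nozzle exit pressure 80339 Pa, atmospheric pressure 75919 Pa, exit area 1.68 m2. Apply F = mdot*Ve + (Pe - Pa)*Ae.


F = 479.4 * 2223 + (80339 - 75919) * 1.68 = 1.0731e+06 N = 1073.1 kN

1073.1 kN


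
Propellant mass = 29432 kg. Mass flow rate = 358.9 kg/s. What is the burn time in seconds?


tb = 29432 / 358.9 = 82.0 s

82.0 s


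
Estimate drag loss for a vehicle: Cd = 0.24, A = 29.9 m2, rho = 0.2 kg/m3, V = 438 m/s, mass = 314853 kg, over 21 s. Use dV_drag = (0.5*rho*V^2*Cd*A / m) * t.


D = 0.5 * 0.2 * 438^2 * 0.24 * 29.9 = 137667.25 N
a = 137667.25 / 314853 = 0.4372 m/s2
dV = 0.4372 * 21 = 9.2 m/s

9.2 m/s


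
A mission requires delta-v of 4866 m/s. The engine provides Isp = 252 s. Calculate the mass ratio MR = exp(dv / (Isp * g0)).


Ve = 252 * 9.81 = 2472.12 m/s
MR = exp(4866 / 2472.12) = 7.159

7.159


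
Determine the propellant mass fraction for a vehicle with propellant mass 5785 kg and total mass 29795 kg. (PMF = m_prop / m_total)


PMF = 5785 / 29795 = 0.194

0.194


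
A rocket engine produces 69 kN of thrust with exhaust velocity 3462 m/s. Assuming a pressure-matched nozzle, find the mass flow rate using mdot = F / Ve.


mdot = F / Ve = 69000 / 3462 = 19.9 kg/s

19.9 kg/s


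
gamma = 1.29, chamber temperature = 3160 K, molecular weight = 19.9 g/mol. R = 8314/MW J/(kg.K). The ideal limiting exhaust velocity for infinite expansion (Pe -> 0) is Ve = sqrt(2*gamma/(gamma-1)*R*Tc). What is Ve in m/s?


R = 8314 / 19.9 = 417.79 J/(kg.K)
Ve = sqrt(2 * 1.29 / (1.29 - 1) * 417.79 * 3160) = 3427 m/s

3427 m/s


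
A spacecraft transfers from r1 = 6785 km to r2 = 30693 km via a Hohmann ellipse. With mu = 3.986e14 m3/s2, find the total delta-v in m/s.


V1 = sqrt(mu/r1) = 7664.67 m/s
dV1 = V1*(sqrt(2*r2/(r1+r2)) - 1) = 2144.67 m/s
V2 = sqrt(mu/r2) = 3603.7 m/s
dV2 = V2*(1 - sqrt(2*r1/(r1+r2))) = 1435.25 m/s
Total dV = 3580 m/s

3580 m/s


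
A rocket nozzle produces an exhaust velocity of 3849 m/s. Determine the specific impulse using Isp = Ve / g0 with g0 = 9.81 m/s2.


Isp = Ve / g0 = 3849 / 9.81 = 392.4 s

392.4 s


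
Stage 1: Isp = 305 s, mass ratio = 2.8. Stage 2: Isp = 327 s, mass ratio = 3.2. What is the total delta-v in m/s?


dV1 = 305 * 9.81 * ln(2.8) = 3080.7 m/s
dV2 = 327 * 9.81 * ln(3.2) = 3731.2 m/s
Total dV = 3080.7 + 3731.2 = 6811.9 m/s ~ 6812 m/s

6812 m/s


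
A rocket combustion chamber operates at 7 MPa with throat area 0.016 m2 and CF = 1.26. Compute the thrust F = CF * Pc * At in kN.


F = 1.26 * 7e6 * 0.016 = 141120.0 N = 141.1 kN

141.1 kN


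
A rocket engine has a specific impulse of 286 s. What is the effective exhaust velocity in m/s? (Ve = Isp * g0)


Ve = Isp * g0 = 286 * 9.81 = 2805.7 m/s

2805.7 m/s


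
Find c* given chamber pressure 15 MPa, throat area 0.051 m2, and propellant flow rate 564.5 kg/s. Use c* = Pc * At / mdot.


c* = 15e6 * 0.051 / 564.5 = 1355 m/s

1355 m/s


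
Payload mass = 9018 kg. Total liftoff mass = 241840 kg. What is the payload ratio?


PR = 9018 / 241840 = 0.0373

0.0373


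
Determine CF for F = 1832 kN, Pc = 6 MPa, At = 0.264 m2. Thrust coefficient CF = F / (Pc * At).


CF = 1832000 / (6e6 * 0.264) = 1.16

1.16


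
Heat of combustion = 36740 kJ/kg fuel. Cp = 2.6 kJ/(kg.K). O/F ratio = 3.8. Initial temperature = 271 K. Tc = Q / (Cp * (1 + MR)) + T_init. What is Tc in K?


Tc = 36740 / (2.6 * (1 + 3.8)) + 271 = 3215 K

3215 K


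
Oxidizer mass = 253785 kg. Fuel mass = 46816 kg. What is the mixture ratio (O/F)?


MR = 253785 / 46816 = 5.42

5.42


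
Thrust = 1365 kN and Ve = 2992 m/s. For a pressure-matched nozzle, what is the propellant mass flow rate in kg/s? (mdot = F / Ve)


mdot = F / Ve = 1365000 / 2992 = 456.2 kg/s

456.2 kg/s


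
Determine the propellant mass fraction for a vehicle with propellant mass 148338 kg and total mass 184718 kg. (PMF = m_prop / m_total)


PMF = 148338 / 184718 = 0.803

0.803


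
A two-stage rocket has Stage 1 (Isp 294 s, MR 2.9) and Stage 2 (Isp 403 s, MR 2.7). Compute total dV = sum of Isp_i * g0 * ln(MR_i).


dV1 = 294 * 9.81 * ln(2.9) = 3070.8 m/s
dV2 = 403 * 9.81 * ln(2.7) = 3926.8 m/s
Total dV = 3070.8 + 3926.8 = 6997.6 m/s ~ 6998 m/s

6998 m/s


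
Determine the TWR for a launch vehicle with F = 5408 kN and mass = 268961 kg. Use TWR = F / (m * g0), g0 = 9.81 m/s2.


TWR = 5408000 / (268961 * 9.81) = 2.05

2.05


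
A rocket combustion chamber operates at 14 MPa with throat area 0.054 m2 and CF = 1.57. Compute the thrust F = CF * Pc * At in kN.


F = 1.57 * 14e6 * 0.054 = 1.1869e+06 N = 1186.9 kN

1186.9 kN


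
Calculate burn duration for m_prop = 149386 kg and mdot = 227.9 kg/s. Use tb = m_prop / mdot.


tb = 149386 / 227.9 = 655.5 s

655.5 s


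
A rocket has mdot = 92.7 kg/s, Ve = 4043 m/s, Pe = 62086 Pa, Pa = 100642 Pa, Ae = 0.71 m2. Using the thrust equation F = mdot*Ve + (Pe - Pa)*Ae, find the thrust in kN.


F = 92.7 * 4043 + (62086 - 100642) * 0.71 = 347411.0 N = 347.4 kN

347.4 kN


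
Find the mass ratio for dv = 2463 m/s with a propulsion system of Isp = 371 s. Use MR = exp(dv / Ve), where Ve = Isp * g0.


Ve = 371 * 9.81 = 3639.51 m/s
MR = exp(2463 / 3639.51) = 1.967

1.967


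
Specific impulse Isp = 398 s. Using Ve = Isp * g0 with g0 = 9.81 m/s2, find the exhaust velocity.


Ve = Isp * g0 = 398 * 9.81 = 3904.4 m/s

3904.4 m/s


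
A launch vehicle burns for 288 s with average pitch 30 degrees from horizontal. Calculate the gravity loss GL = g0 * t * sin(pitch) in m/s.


GL = 9.81 * 288 * sin(30 deg) = 1413 m/s

1413 m/s


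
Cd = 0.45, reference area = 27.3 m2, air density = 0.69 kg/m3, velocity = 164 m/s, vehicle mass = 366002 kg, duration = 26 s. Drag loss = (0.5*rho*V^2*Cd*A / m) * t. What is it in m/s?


D = 0.5 * 0.69 * 164^2 * 0.45 * 27.3 = 113993.99 N
a = 113993.99 / 366002 = 0.3115 m/s2
dV = 0.3115 * 26 = 8.1 m/s

8.1 m/s


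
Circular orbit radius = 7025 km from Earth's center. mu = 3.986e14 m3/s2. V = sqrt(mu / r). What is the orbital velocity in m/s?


V = sqrt(3.986e14 / 7025000) = 7533 m/s

7533 m/s


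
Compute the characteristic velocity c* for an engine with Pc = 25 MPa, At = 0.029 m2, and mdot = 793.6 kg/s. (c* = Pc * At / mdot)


c* = 25e6 * 0.029 / 793.6 = 914 m/s

914 m/s


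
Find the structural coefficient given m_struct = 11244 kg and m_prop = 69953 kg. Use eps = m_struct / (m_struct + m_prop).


eps = 11244 / (11244 + 69953) = 0.1385

0.1385


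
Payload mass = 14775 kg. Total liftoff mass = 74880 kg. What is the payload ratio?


PR = 14775 / 74880 = 0.1973

0.1973


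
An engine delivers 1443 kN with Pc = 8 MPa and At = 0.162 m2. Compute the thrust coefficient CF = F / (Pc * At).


CF = 1443000 / (8e6 * 0.162) = 1.11

1.11


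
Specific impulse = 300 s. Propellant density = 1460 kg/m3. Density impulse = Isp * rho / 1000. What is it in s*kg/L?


rho*Isp = 300 * 1460 / 1000 = 438 s*kg/L

438 s*kg/L


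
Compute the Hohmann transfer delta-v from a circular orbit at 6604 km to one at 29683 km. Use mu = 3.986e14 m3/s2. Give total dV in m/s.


V1 = sqrt(mu/r1) = 7769.0 m/s
dV1 = V1*(sqrt(2*r2/(r1+r2)) - 1) = 2168.07 m/s
V2 = sqrt(mu/r2) = 3664.5 m/s
dV2 = V2*(1 - sqrt(2*r1/(r1+r2))) = 1453.66 m/s
Total dV = 3622 m/s

3622 m/s


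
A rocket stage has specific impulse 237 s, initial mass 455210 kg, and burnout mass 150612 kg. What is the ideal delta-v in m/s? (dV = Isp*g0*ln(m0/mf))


Ve = 237 * 9.81 = 2324.97 m/s
dV = 2324.97 * ln(455210/150612) = 2572 m/s

2572 m/s


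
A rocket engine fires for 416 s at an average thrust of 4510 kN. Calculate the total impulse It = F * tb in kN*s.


It = 4510 * 416 = 1876160 kN*s

1876160 kN*s


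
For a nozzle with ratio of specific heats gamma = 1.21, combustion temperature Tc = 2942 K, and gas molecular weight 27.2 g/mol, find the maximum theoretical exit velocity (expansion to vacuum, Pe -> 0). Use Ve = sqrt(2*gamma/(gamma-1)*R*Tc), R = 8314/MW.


R = 8314 / 27.2 = 305.66 J/(kg.K)
Ve = sqrt(2 * 1.21 / (1.21 - 1) * 305.66 * 2942) = 3219 m/s

3219 m/s


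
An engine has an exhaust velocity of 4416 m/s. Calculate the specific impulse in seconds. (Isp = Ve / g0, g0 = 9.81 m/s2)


Isp = Ve / g0 = 4416 / 9.81 = 450.2 s

450.2 s


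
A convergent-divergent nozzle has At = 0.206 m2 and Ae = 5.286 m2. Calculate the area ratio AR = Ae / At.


AR = 5.286 / 0.206 = 25.7

25.7


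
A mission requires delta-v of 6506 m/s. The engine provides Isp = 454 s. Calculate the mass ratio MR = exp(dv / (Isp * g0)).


Ve = 454 * 9.81 = 4453.74 m/s
MR = exp(6506 / 4453.74) = 4.309

4.309


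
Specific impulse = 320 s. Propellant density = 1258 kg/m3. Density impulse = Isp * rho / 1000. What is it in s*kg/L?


rho*Isp = 320 * 1258 / 1000 = 403 s*kg/L

403 s*kg/L


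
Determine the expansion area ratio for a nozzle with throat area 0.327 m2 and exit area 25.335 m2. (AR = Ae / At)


AR = 25.335 / 0.327 = 77.5

77.5


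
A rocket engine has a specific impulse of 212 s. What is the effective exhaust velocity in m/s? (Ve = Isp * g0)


Ve = Isp * g0 = 212 * 9.81 = 2079.7 m/s

2079.7 m/s


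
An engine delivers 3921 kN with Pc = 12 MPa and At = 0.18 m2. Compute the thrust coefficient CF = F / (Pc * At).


CF = 3921000 / (12e6 * 0.18) = 1.82

1.82


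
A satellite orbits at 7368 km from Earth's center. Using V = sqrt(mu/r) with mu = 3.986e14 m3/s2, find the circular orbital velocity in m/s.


V = sqrt(3.986e14 / 7368000) = 7355 m/s

7355 m/s


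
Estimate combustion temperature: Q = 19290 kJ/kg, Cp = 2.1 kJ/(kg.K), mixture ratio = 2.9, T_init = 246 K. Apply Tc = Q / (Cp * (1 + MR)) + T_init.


Tc = 19290 / (2.1 * (1 + 2.9)) + 246 = 2601 K

2601 K


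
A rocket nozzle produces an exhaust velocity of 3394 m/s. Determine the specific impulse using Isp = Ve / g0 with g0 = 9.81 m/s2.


Isp = Ve / g0 = 3394 / 9.81 = 346.0 s

346.0 s


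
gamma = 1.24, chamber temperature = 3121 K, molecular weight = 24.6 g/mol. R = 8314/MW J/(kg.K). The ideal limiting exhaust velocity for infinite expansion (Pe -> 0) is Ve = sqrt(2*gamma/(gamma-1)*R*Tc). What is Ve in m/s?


R = 8314 / 24.6 = 337.97 J/(kg.K)
Ve = sqrt(2 * 1.24 / (1.24 - 1) * 337.97 * 3121) = 3301 m/s

3301 m/s


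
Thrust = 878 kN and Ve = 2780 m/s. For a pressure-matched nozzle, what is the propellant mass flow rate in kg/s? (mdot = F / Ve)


mdot = F / Ve = 878000 / 2780 = 315.8 kg/s

315.8 kg/s


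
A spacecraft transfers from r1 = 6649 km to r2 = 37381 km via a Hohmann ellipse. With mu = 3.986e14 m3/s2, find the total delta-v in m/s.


V1 = sqrt(mu/r1) = 7742.67 m/s
dV1 = V1*(sqrt(2*r2/(r1+r2)) - 1) = 2346.53 m/s
V2 = sqrt(mu/r2) = 3265.45 m/s
dV2 = V2*(1 - sqrt(2*r1/(r1+r2))) = 1470.87 m/s
Total dV = 3817 m/s

3817 m/s


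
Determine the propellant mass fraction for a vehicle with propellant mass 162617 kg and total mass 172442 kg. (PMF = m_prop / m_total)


PMF = 162617 / 172442 = 0.943

0.943


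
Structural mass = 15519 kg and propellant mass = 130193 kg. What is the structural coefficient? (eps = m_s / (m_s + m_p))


eps = 15519 / (15519 + 130193) = 0.1065

0.1065


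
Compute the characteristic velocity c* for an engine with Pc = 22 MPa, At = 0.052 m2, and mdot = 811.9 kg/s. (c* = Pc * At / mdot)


c* = 22e6 * 0.052 / 811.9 = 1409 m/s

1409 m/s


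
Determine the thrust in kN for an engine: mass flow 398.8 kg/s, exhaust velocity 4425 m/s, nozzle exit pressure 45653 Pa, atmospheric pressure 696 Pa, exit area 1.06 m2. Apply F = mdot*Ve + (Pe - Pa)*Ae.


F = 398.8 * 4425 + (45653 - 696) * 1.06 = 1.8123e+06 N = 1812.3 kN

1812.3 kN


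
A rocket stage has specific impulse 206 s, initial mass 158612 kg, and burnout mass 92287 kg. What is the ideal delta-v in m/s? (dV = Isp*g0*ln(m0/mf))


Ve = 206 * 9.81 = 2020.86 m/s
dV = 2020.86 * ln(158612/92287) = 1094 m/s

1094 m/s


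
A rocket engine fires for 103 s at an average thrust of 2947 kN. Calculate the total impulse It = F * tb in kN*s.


It = 2947 * 103 = 303541 kN*s

303541 kN*s


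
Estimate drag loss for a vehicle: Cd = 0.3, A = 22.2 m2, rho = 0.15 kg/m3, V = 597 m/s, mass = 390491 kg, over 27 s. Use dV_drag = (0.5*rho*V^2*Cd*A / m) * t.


D = 0.5 * 0.15 * 597^2 * 0.3 * 22.2 = 178026.3 N
a = 178026.3 / 390491 = 0.4559 m/s2
dV = 0.4559 * 27 = 12.3 m/s

12.3 m/s


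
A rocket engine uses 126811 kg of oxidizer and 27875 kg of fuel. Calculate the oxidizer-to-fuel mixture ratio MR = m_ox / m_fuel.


MR = 126811 / 27875 = 4.55

4.55


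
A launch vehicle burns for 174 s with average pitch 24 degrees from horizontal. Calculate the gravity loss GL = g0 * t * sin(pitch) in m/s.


GL = 9.81 * 174 * sin(24 deg) = 694 m/s

694 m/s


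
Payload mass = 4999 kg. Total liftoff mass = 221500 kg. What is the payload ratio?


PR = 4999 / 221500 = 0.0226

0.0226


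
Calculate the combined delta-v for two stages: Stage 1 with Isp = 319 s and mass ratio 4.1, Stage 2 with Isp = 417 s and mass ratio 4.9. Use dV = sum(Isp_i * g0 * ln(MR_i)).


dV1 = 319 * 9.81 * ln(4.1) = 4415.5 m/s
dV2 = 417 * 9.81 * ln(4.9) = 6501.2 m/s
Total dV = 4415.5 + 6501.2 = 10916.7 m/s ~ 10917 m/s

10917 m/s


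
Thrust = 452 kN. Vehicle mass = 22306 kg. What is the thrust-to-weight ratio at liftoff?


TWR = 452000 / (22306 * 9.81) = 2.07

2.07


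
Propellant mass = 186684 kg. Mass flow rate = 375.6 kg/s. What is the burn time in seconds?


tb = 186684 / 375.6 = 497.0 s

497.0 s


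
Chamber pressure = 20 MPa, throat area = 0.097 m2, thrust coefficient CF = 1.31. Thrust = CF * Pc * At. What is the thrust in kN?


F = 1.31 * 20e6 * 0.097 = 2.5414e+06 N = 2541.4 kN

2541.4 kN


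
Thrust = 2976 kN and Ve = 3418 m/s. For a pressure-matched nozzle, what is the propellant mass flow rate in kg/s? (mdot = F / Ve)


mdot = F / Ve = 2976000 / 3418 = 870.7 kg/s

870.7 kg/s


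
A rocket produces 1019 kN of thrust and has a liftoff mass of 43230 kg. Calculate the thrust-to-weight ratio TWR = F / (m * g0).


TWR = 1019000 / (43230 * 9.81) = 2.4

2.4


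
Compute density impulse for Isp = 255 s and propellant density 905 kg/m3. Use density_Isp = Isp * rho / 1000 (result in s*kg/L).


rho*Isp = 255 * 905 / 1000 = 231 s*kg/L

231 s*kg/L


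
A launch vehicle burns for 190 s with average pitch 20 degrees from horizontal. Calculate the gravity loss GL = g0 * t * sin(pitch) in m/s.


GL = 9.81 * 190 * sin(20 deg) = 637 m/s

637 m/s


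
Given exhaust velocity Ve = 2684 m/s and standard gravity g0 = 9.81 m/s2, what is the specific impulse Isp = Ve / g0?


Isp = Ve / g0 = 2684 / 9.81 = 273.6 s

273.6 s


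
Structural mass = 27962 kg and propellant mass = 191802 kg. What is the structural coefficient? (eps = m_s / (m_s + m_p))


eps = 27962 / (27962 + 191802) = 0.1272

0.1272


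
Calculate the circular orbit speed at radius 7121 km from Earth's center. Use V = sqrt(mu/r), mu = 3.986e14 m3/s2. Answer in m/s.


V = sqrt(3.986e14 / 7121000) = 7482 m/s

7482 m/s


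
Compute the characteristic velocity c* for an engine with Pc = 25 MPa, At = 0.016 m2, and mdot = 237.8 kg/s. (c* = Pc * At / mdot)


c* = 25e6 * 0.016 / 237.8 = 1682 m/s

1682 m/s


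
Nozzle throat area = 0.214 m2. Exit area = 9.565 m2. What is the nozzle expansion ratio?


AR = 9.565 / 0.214 = 44.7

44.7


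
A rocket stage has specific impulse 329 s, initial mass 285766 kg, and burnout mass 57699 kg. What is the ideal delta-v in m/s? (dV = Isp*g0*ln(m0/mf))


Ve = 329 * 9.81 = 3227.49 m/s
dV = 3227.49 * ln(285766/57699) = 5164 m/s

5164 m/s


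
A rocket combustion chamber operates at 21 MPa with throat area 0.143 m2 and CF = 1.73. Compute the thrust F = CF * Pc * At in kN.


F = 1.73 * 21e6 * 0.143 = 5.1952e+06 N = 5195.2 kN

5195.2 kN
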